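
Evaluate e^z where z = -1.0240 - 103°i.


e^-1.0240 = 0.3592
cos(-103°) = -0.225
sin(-103°) = -0.9744
Real = 0.3592*(-0.225) = -0.0808
Imag = 0.3592*(-0.9744) = -0.3500

-0.0808 - 0.3500i


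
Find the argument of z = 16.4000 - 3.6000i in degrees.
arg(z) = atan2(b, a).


Re = 16.4, Im = -3.6
arg = atan2(-3.6, 16.4) = -12.3808 degrees

arg(z) = -12.3808 degrees


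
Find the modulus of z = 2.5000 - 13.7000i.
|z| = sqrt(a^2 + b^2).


|z| = sqrt(2.5^2 + (-13.7)^2) = sqrt(6.25 + 187.69) = sqrt(193.94) = 13.9262

|z| = 13.9262


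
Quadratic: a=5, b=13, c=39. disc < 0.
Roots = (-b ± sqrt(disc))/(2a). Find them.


disc = 13^2 - 4*5*39 = 169 - 780 = -611
sqrt(|disc|) = sqrt(611) = 24.7184
Real part = -13/(2*5) = -1.3000
Imag part = 24.7184/(2*5) = 2.4718

-1.3000 ± 2.4718i


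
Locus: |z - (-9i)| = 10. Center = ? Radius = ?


|z - z0| = r is a circle with center z0 and radius r.
Center = (0, -9), radius = 10

Circle with center (0, -9) and radius 10


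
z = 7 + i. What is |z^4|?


|z| = sqrt(49+1) = sqrt(50) = 7.0711
|z^4| = |z|^4 = (sqrt(50))^4 = 50^2 = 2500

|z^4| = 2500


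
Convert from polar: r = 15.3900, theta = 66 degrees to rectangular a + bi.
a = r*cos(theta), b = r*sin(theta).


a = 15.3900*cos(66°) = 15.3900*0.40674 = 6.2597
b = 15.3900*sin(66°) = 15.3900*0.91355 = 14.0595

6.2597 + 14.0595i


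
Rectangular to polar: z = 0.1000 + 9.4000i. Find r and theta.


r = sqrt(0.01+88.36) = sqrt(88.37) = 9.4005
theta = atan2(9.4, 0.1) = 89.3905 degrees

r = 9.4005, theta = 89.3905 degrees


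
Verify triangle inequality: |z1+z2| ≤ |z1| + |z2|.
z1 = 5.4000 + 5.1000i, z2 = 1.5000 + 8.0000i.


|z1| = sqrt(5.4^2 + 5.1^2) = sqrt(55.17) = 7.4277
|z2| = sqrt(1.5^2 + 8^2) = sqrt(66.25) = 8.1394
z1+z2 = 6.9000 + 13.1000i
|z1+z2| = sqrt(219.22) = 14.8061
|z1|+|z2| = 7.4277 + 8.1394 = 15.5671

|z1+z2| = 14.8061 ≤ |z1|+|z2| = 15.5671 (verified)


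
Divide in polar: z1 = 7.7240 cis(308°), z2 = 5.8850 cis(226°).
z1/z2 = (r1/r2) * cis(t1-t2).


r = 7.7240 / 5.8850 = 1.3125
theta = 308° - 226° = 82° = 82° (mod 360)

1.3125 cis(82°)


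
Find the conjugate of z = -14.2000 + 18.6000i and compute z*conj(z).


z_bar = -14.2000 - 18.6000i
z*z_bar = (-14.2)^2 + 18.6^2 = 201.64 + 345.96 = 547.6

z_bar = -14.2000 - 18.6000i, z*z_bar = 547.6


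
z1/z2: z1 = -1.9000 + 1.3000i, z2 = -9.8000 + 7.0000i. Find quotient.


Conjugate of z2 = -9.8000 - 7.0000i
Numerator: (-1.9000 + 1.3000i)(-9.8000 - 7.0000i) = 27.7200 + 0.5600i
Denominator: (-9.8)^2 + 7^2 = 145.04
Result = (27.7200 + 0.5600i)/145.04

0.1911 + 0.0039i


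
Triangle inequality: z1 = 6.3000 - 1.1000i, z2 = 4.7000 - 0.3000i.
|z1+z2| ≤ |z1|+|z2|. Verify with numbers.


|z1| = sqrt(6.3^2 + (-1.1)^2) = sqrt(40.9) = 6.3953
|z2| = sqrt(4.7^2 + (-0.3)^2) = sqrt(22.18) = 4.7096
z1+z2 = 11.0000 - 1.4000i
|z1+z2| = sqrt(122.96) = 11.0887
|z1|+|z2| = 6.3953 + 4.7096 = 11.1049

|z1+z2| = 11.0887 ≤ |z1|+|z2| = 11.1049 (verified)


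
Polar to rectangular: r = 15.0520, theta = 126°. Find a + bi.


a = 15.0520*cos(126°) = 15.0520*(-0.587785) = -8.8473
b = 15.0520*sin(126°) = 15.0520*0.809017 = 12.1773

-8.8473 + 12.1773i


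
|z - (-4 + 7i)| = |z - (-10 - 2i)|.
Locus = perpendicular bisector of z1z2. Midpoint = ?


Equal distances means the locus is the perpendicular bisector of z1 and z2.
Midpoint = ((-4+(-10))/2, (7+(-2))/2) = (-7.0000, 2.5000)

Perpendicular bisector through (-7.0000, 2.5000)


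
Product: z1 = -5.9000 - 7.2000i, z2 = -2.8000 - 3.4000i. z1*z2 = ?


Real = -5.9*(-2.8) - (-7.2)*(-3.4) = 16.52 - 24.48 = -7.96
Imag = -5.9*(-3.4) - (2.8)*(-7.2) = 20.06 + 20.16 = 40.22

-7.9600 + 40.2200i


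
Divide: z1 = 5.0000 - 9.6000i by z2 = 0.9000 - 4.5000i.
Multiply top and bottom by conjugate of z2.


Conjugate of z2 = 0.9000 + 4.5000i
Numerator: (5.0000 - 9.6000i)(0.9000 + 4.5000i) = 47.7000 + 13.8600i
Denominator: 0.9^2 + (-4.5)^2 = 21.06
Result = (47.7000 + 13.8600i)/21.06

2.2650 + 0.6581i


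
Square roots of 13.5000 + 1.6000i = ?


|z| = sqrt(182.25+2.56) = 13.5945
sqrt((|z|+a)/2) = sqrt((13.5945+13.5)/2) = sqrt(13.5472) = 3.6807
sqrt((|z|-a)/2) = sqrt((13.5945-13.5)/2) = sqrt(0.0472) = 0.2174

±(3.6807 + 0.2174i) i.e. 3.6807 + 0.2174i and -3.6807 - 0.2174i


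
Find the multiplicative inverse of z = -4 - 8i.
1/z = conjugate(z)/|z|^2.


|z|^2 = 16+64 = 80
1/z = (-4 + 8i)/80

1/z = -0.0500 + 0.1000i


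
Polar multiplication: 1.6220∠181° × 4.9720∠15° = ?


r = 1.6220 * 4.9720 = 8.0646
theta = 181° + 15° = 196° = 196° (mod 360)

8.0646 cis(196°)


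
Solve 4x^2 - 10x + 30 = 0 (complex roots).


disc = (-10)^2 - 4*4*30 = 100 - 480 = -380
sqrt(|disc|) = sqrt(380) = 19.4936
Real part = 10/(2*4) = 1.2500
Imag part = 19.4936/(2*4) = 2.4367

1.2500 ± 2.4367i


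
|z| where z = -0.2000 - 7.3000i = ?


|z| = sqrt((-0.2)^2 + (-7.3)^2) = sqrt(0.04 + 53.29) = sqrt(53.33) = 7.3027

|z| = 7.3027


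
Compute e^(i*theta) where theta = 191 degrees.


cos(191°) = -0.9816
sin(191°) = -0.1908

e^(i*191°) = -0.9816 - 0.1908i


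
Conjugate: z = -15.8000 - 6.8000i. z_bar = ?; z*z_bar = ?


z_bar = -15.8000 + 6.8000i
z*z_bar = (-15.8)^2 + (-6.8)^2 = 249.64 + 46.24 = 295.88

z_bar = -15.8000 + 6.8000i, z*z_bar = 295.88


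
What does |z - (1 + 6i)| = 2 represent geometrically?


|z - z0| = r is a circle with center z0 and radius r.
Center = (1, 6), radius = 2

Circle with center (1, 6) and radius 2


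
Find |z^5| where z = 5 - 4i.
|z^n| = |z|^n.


|z| = sqrt(25+16) = sqrt(41) = 6.4031
|z^5| = |z|^5 = (sqrt(41))^5 = 41^2 * sqrt(41) = 1681*sqrt(41)

|z^5| = 1681*sqrt(41) ≈ 10763.6518


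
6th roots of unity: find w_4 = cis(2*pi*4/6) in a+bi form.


Angle = 360*4/6 = 240°
a = cos(240°) = -0.5000
b = sin(240°) = -0.8660

-0.5000 - 0.8660i


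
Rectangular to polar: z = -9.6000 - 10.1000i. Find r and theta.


r = sqrt(92.16+102.01) = sqrt(194.17) = 13.9345
theta = atan2(-10.1, -9.6) = -133.5461 degrees

r = 13.9345, theta = -133.5461 degrees


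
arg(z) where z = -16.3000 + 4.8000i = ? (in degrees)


Re = -16.3, Im = 4.8
arg = atan2(4.8, -16.3) = 163.5914 degrees

arg(z) = 163.5914 degrees


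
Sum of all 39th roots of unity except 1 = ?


With w = e^(2*pi*i/39), all 39 of the 39th roots of unity w^0 = 1, w, ..., w^(38) sum to 0: 1 + w + ... + w^(38) = (1 - w^39)/(1 - w) = 0 since w^39 = 1, w ≠ 1.
Removing the root 1: w + w^2 + ... + w^(38) = 0 - 1 = -1

Sum = -1


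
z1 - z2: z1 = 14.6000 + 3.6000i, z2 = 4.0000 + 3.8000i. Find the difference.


Real: 14.6 - 4 = 10.6
Imag: 3.6 - 3.8 = -0.2

10.6000 - 0.2000i


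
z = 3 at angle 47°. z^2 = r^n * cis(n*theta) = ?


r^2 = 3^2 = 9
n*theta = 2*47° = 94° = 94° (mod 360)
a = 9*cos(94°) = -0.6278
b = 9*sin(94°) = 8.9781

9 cis(94°) = -0.6278 + 8.9781i


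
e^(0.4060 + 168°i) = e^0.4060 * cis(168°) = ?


e^0.4060 = 1.5008
cos(168°) = -0.97815
sin(168°) = 0.2079
Real = 1.5008*(-0.97815) = -1.4680
Imag = 1.5008*0.2079 = 0.3120

-1.4680 + 0.3120i


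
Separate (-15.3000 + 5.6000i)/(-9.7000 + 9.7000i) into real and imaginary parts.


Multiply by conjugate: (-15.3000 + 5.6000i)(-9.7000 - 9.7000i) / ((-9.7)^2 + 9.7^2)
Numerator real = -15.3*(-9.7) + 5.6*9.7 = 202.73
Numerator imag = 5.6*(-9.7) - (-15.3)*9.7 = 94.09
Denominator = 188.18
Re(z) = 202.73/188.18 = 1.0773
Im(z) = 94.09/188.18 = 0.5000

Re(z) = 1.0773, Im(z) = 0.5000


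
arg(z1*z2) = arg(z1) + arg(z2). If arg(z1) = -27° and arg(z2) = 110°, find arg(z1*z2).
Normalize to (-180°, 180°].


arg(z1*z2) = -27° + 110° = 83°
Normalized to (-180°, 180°]: 83°

83°


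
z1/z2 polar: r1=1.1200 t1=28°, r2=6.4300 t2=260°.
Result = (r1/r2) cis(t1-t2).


r = 1.1200 / 6.4300 = 0.1742
theta = 28° - 260° = -232° = 128° (mod 360)

0.1742 cis(128°)


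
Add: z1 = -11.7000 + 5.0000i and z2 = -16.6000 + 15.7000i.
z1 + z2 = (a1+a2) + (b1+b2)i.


Real: -11.7 - 16.6 = -28.3
Imag: 5 + 15.7 = 20.7

-28.3000 + 20.7000i


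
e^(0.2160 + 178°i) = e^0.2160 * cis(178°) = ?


e^0.2160 = 1.2411
cos(178°) = -0.99939
sin(178°) = 0.0349
Real = 1.2411*(-0.99939) = -1.2403
Imag = 1.2411*0.0349 = 0.0433

-1.2403 + 0.0433i


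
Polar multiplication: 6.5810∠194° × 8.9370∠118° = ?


r = 6.5810 * 8.9370 = 58.8144
theta = 194° + 118° = 312° = 312° (mod 360)

58.8144 cis(312°)


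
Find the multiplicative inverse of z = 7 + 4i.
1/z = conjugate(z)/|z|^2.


|z|^2 = 49+16 = 65
1/z = (7 - 4i)/65

1/z = 0.1077 - 0.0615i


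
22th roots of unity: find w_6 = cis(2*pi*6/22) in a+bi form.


Angle = 360*6/22 = 98.1818°
a = cos(98.1818°) = -0.1423
b = sin(98.1818°) = 0.9898

-0.1423 + 0.9898i


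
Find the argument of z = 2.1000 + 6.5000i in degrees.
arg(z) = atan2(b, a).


Re = 2.1, Im = 6.5
arg = atan2(6.5, 2.1) = 72.0956 degrees

arg(z) = 72.0956 degrees


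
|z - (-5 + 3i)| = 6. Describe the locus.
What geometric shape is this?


|z - z0| = r is a circle with center z0 and radius r.
Center = (-5, 3), radius = 6

Circle with center (-5, 3) and radius 6


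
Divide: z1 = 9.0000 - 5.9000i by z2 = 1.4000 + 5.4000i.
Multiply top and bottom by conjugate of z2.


Conjugate of z2 = 1.4000 - 5.4000i
Numerator: (9.0000 - 5.9000i)(1.4000 - 5.4000i) = -19.2600 - 56.8600i
Denominator: 1.4^2 + 5.4^2 = 31.12
Result = (-19.2600 - 56.8600i)/31.12

-0.6189 - 1.8271i


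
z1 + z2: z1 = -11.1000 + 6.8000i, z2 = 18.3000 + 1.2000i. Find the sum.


Real: -11.1 + 18.3 = 7.2
Imag: 6.8 + 1.2 = 8

7.2000 + 8.0000i


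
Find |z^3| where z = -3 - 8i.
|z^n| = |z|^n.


|z| = sqrt(9+64) = sqrt(73) = 8.5440
|z^3| = |z|^3 = (sqrt(73))^3 = 73*sqrt(73)

|z^3| = 73*sqrt(73) ≈ 623.7123


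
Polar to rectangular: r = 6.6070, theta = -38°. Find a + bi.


a = 6.6070*cos(-38°) = 6.6070*0.78801 = 5.2064
b = 6.6070*sin(-38°) = 6.6070*(-0.61566) = -4.0677

5.2064 - 4.0677i


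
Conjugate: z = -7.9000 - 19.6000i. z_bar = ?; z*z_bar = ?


z_bar = -7.9000 + 19.6000i
z*z_bar = (-7.9)^2 + (-19.6)^2 = 62.41 + 384.16 = 446.57

z_bar = -7.9000 + 19.6000i, z*z_bar = 446.57


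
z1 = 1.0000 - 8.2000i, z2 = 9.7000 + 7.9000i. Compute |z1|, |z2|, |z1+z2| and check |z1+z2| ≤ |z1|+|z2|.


|z1| = sqrt(1^2 + (-8.2)^2) = sqrt(68.24) = 8.2608
|z2| = sqrt(9.7^2 + 7.9^2) = sqrt(156.5) = 12.5100
z1+z2 = 10.7000 - 0.3000i
|z1+z2| = sqrt(114.58) = 10.7042
|z1|+|z2| = 8.2608 + 12.5100 = 20.7708

|z1+z2| = 10.7042 ≤ |z1|+|z2| = 20.7708 (verified)


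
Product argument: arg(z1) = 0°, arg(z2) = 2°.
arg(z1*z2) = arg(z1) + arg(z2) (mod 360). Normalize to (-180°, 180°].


arg(z1*z2) = 0° + 2° = 2°
Normalized to (-180°, 180°]: 2°

2°


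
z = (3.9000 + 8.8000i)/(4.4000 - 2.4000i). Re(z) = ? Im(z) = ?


Multiply by conjugate: (3.9000 + 8.8000i)(4.4000 + 2.4000i) / (4.4^2 + (-2.4)^2)
Numerator real = 3.9*4.4 + 8.8*(-2.4) = -3.96
Numerator imag = 8.8*4.4 - 3.9*(-2.4) = 48.08
Denominator = 25.12
Re(z) = -3.96/25.12 = -0.1576
Im(z) = 48.08/25.12 = 1.9140

Re(z) = -0.1576, Im(z) = 1.9140


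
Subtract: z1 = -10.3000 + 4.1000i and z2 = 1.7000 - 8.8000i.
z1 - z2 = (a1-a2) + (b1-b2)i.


Real: -10.3 - 1.7 = -12
Imag: 4.1 + 8.8 = 12.9

-12.0000 + 12.9000i


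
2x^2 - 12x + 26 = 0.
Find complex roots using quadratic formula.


disc = (-12)^2 - 4*2*26 = 144 - 208 = -64
sqrt(|disc|) = sqrt(64) = 8.0000
Real part = 12/(2*2) = 3.0000
Imag part = 8.0000/(2*2) = 2.0000

3.0000 ± 2.0000i


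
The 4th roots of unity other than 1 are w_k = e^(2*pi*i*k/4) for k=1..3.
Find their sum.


With w = e^(2*pi*i/4), all 4 of the 4th roots of unity w^0 = 1, w, ..., w^(3) sum to 0: 1 + w + ... + w^(3) = (1 - w^4)/(1 - w) = 0 since w^4 = 1, w ≠ 1.
Removing the root 1: w + w^2 + ... + w^(3) = 0 - 1 = -1

Sum = -1


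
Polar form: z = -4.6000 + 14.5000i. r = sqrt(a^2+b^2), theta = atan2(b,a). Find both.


r = sqrt(21.16+210.25) = sqrt(231.41) = 15.2122
theta = atan2(14.5, -4.6) = 107.6012 degrees

r = 15.2122, theta = 107.6012 degrees


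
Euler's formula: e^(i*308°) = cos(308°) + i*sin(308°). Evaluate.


cos(308°) = 0.6157
sin(308°) = -0.7880

e^(i*308°) = 0.6157 - 0.7880i


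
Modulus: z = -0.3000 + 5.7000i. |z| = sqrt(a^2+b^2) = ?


|z| = sqrt((-0.3)^2 + 5.7^2) = sqrt(0.09 + 32.49) = sqrt(32.58) = 5.7079

|z| = 5.7079


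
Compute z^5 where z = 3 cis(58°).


r^5 = 3^5 = 243
n*theta = 5*58° = 290° = 290° (mod 360)
a = 243*cos(290°) = 83.1109
b = 243*sin(290°) = -228.3453

243 cis(290°) = 83.1109 - 228.3453i


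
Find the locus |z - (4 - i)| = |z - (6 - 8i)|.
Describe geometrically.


Equal distances means the locus is the perpendicular bisector of z1 and z2.
Midpoint = ((4+6)/2, (-1+(-8))/2) = (5.0000, -4.5000)

Perpendicular bisector through (5.0000, -4.5000)


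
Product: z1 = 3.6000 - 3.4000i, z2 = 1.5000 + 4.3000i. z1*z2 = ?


Real = 3.6*1.5 - (-3.4)*4.3 = 5.4 - (-14.62) = 20.02
Imag = 3.6*4.3 + 1.5*(-3.4) = 15.48 - (5.1) = 10.38

20.0200 + 10.3800i


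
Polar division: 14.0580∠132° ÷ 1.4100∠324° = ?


r = 14.0580 / 1.4100 = 9.9702
theta = 132° - 324° = -192° = 168° (mod 360)

9.9702 cis(168°)


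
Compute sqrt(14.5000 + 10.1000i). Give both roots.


|z| = sqrt(210.25+102.01) = 17.6709
sqrt((|z|+a)/2) = sqrt((17.6709+14.5)/2) = sqrt(16.0854) = 4.0107
sqrt((|z|-a)/2) = sqrt((17.6709-14.5)/2) = sqrt(1.5854) = 1.2591

±(4.0107 + 1.2591i) i.e. 4.0107 + 1.2591i and -4.0107 - 1.2591i


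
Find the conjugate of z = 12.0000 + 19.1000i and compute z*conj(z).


z_bar = 12.0000 - 19.1000i
z*z_bar = 12^2 + 19.1^2 = 144 + 364.81 = 508.81

z_bar = 12.0000 - 19.1000i, z*z_bar = 508.81


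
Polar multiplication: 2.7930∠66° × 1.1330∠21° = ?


r = 2.7930 * 1.1330 = 3.1645
theta = 66° + 21° = 87° = 87° (mod 360)

3.1645 cis(87°)


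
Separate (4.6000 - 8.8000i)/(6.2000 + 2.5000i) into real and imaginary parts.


Multiply by conjugate: (4.6000 - 8.8000i)(6.2000 - 2.5000i) / (6.2^2 + 2.5^2)
Numerator real = 4.6*6.2 - (8.8)*2.5 = 6.52
Numerator imag = -8.8*6.2 - 4.6*2.5 = -66.06
Denominator = 44.69
Re(z) = 6.52/44.69 = 0.1459
Im(z) = -66.06/44.69 = -1.4782

Re(z) = 0.1459, Im(z) = -1.4782


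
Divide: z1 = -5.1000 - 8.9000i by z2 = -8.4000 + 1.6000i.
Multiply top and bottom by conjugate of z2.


Conjugate of z2 = -8.4000 - 1.6000i
Numerator: (-5.1000 - 8.9000i)(-8.4000 - 1.6000i) = 28.6000 + 82.9200i
Denominator: (-8.4)^2 + 1.6^2 = 73.12
Result = (28.6000 + 82.9200i)/73.12

0.3911 + 1.1340i


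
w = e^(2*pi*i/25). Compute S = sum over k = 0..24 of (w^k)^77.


The roots are w_k = w^k with w = e^(2*pi*i/25), and (w^k)^77 = (w^77)^k.
So S = 1 + u + u^2 + ... + u^(24) with u = w^77.
77 = 3*25 + 2, so 77 is not a multiple of 25: u = (w^25)^3 * w^2 = w^2 ≠ 1 (w is a primitive 25th root), while u^25 = (w^25)^77 = 1.
Geometric series: S = (1 - u^25)/(1 - u) = (1 - 1)/(1 - u) = 0

S = 0


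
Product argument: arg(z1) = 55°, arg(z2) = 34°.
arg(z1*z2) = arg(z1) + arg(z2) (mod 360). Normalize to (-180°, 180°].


arg(z1*z2) = 55° + 34° = 89°
Normalized to (-180°, 180°]: 89°

89°


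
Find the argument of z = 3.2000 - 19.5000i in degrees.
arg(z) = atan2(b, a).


Re = 3.2, Im = -19.5
arg = atan2(-19.5, 3.2) = -80.6807 degrees

arg(z) = -80.6807 degrees


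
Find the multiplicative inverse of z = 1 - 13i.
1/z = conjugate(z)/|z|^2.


|z|^2 = 1+169 = 170
1/z = (1 + 13i)/170

1/z = 0.0059 + 0.0765i


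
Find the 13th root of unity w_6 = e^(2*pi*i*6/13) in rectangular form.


Angle = 360*6/13 = 166.1538°
a = cos(166.1538°) = -0.9709
b = sin(166.1538°) = 0.2393

-0.9709 + 0.2393i


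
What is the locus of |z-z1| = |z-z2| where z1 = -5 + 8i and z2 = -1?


Equal distances means the locus is the perpendicular bisector of z1 and z2.
Midpoint = ((-5+(-1))/2, (8+0)/2) = (-3.0000, 4.0000)

Perpendicular bisector through (-3.0000, 4.0000)


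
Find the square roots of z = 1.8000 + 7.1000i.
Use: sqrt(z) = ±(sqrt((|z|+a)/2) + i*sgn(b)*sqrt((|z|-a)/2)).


|z| = sqrt(3.24+50.41) = 7.3246
sqrt((|z|+a)/2) = sqrt((7.3246+1.8)/2) = sqrt(4.5623) = 2.1360
sqrt((|z|-a)/2) = sqrt((7.3246-1.8)/2) = sqrt(2.7623) = 1.6620

±(2.1360 + 1.6620i) i.e. 2.1360 + 1.6620i and -2.1360 - 1.6620i


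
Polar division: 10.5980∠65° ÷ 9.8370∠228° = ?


r = 10.5980 / 9.8370 = 1.0774
theta = 65° - 228° = -163° = 197° (mod 360)

1.0774 cis(197°)


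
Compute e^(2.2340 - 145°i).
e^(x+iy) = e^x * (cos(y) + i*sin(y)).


e^2.2340 = 9.3371
cos(-145°) = -0.81915
sin(-145°) = -0.57358
Real = 9.3371*(-0.81915) = -7.6485
Imag = 9.3371*(-0.57358) = -5.3556

-7.6485 - 5.3556i


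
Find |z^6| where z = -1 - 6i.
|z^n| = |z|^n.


|z| = sqrt(1+36) = sqrt(37) = 6.0828
|z^6| = |z|^6 = (sqrt(37))^6 = 37^3 = 50653

|z^6| = 50653


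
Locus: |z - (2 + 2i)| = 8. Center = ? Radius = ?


|z - z0| = r is a circle with center z0 and radius r.
Center = (2, 2), radius = 8

Circle with center (2, 2) and radius 8


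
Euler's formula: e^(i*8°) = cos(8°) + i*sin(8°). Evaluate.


cos(8°) = 0.9903
sin(8°) = 0.1392

e^(i*8°) = 0.9903 + 0.1392i


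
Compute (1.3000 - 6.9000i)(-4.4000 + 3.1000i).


Real = 1.3*(-4.4) - (-6.9)*3.1 = -5.72 - (-21.39) = 15.67
Imag = 1.3*3.1 - (4.4)*(-6.9) = 4.03 + 30.36 = 34.39

15.6700 + 34.3900i


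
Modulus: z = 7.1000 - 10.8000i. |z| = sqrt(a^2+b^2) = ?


|z| = sqrt(7.1^2 + (-10.8)^2) = sqrt(50.41 + 116.64) = sqrt(167.05) = 12.9248

|z| = 12.9248


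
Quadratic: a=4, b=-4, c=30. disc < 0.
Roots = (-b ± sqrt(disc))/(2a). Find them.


disc = (-4)^2 - 4*4*30 = 16 - 480 = -464
sqrt(|disc|) = sqrt(464) = 21.5407
Real part = 4/(2*4) = 0.5000
Imag part = 21.5407/(2*4) = 2.6926

0.5000 ± 2.6926i


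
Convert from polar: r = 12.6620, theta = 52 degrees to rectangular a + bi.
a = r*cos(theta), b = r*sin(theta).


a = 12.6620*cos(52°) = 12.6620*0.61566 = 7.7955
b = 12.6620*sin(52°) = 12.6620*0.78801 = 9.9778

7.7955 + 9.9778i


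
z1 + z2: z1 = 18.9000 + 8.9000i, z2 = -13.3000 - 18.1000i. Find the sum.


Real: 18.9 - 13.3 = 5.6
Imag: 8.9 - 18.1 = -9.2

5.6000 - 9.2000i


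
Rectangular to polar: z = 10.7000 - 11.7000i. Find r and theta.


r = sqrt(114.49+136.89) = sqrt(251.38) = 15.8550
theta = atan2(-11.7, 10.7) = -47.5562 degrees

r = 15.8550, theta = -47.5562 degrees


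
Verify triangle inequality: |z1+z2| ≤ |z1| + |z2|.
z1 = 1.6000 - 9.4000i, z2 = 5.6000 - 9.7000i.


|z1| = sqrt(1.6^2 + (-9.4)^2) = sqrt(90.92) = 9.5352
|z2| = sqrt(5.6^2 + (-9.7)^2) = sqrt(125.45) = 11.2004
z1+z2 = 7.2000 - 19.1000i
|z1+z2| = sqrt(416.65) = 20.4120
|z1|+|z2| = 9.5352 + 11.2004 = 20.7356

|z1+z2| = 20.4120 ≤ |z1|+|z2| = 20.7356 (verified)


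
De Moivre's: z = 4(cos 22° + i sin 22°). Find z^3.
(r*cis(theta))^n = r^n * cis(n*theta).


r^3 = 4^3 = 64
n*theta = 3*22° = 66° = 66° (mod 360)
a = 64*cos(66°) = 26.0311
b = 64*sin(66°) = 58.4669

64 cis(66°) = 26.0311 + 58.4669i


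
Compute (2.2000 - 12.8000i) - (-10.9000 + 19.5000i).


Real: 2.2 + 10.9 = 13.1
Imag: -12.8 - 19.5 = -32.3

13.1000 - 32.3000i


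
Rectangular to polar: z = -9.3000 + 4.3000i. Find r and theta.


r = sqrt(86.49+18.49) = sqrt(104.98) = 10.2460
theta = atan2(4.3, -9.3) = 155.1858 degrees

r = 10.2460, theta = 155.1858 degrees


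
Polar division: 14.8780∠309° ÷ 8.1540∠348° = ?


r = 14.8780 / 8.1540 = 1.8246
theta = 309° - 348° = -39° = 321° (mod 360)

1.8246 cis(321°)


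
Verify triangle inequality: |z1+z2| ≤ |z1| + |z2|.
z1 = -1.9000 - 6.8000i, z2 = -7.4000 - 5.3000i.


|z1| = sqrt((-1.9)^2 + (-6.8)^2) = sqrt(49.85) = 7.0605
|z2| = sqrt((-7.4)^2 + (-5.3)^2) = sqrt(82.85) = 9.1022
z1+z2 = -9.3000 - 12.1000i
|z1+z2| = sqrt(232.9) = 15.2611
|z1|+|z2| = 7.0605 + 9.1022 = 16.1627

|z1+z2| = 15.2611 ≤ |z1|+|z2| = 16.1627 (verified)


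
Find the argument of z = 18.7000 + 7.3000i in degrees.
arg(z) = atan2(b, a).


Re = 18.7, Im = 7.3
arg = atan2(7.3, 18.7) = 21.3244 degrees

arg(z) = 21.3244 degrees


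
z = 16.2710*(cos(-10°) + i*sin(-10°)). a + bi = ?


a = 16.2710*cos(-10°) = 16.2710*0.98481 = 16.0238
b = 16.2710*sin(-10°) = 16.2710*(-0.173648) = -2.8254

16.0238 - 2.8254i


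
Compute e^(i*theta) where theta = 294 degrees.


cos(294°) = 0.4067
sin(294°) = -0.9135

e^(i*294°) = 0.4067 - 0.9135i


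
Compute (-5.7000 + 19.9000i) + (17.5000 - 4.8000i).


Real: -5.7 + 17.5 = 11.8
Imag: 19.9 - 4.8 = 15.1

11.8000 + 15.1000i


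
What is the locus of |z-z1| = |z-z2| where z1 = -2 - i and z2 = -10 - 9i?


Equal distances means the locus is the perpendicular bisector of z1 and z2.
Midpoint = ((-2+(-10))/2, (-1+(-9))/2) = (-6.0000, -5.0000)

Perpendicular bisector through (-6.0000, -5.0000)


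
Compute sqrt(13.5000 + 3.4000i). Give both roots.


|z| = sqrt(182.25+11.56) = 13.9216
sqrt((|z|+a)/2) = sqrt((13.9216+13.5)/2) = sqrt(13.7108) = 3.7028
sqrt((|z|-a)/2) = sqrt((13.9216-13.5)/2) = sqrt(0.2108) = 0.4591

±(3.7028 + 0.4591i) i.e. 3.7028 + 0.4591i and -3.7028 - 0.4591i


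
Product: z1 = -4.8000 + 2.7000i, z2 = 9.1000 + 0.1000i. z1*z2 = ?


Real = -4.8*9.1 - 2.7*0.1 = -43.68 - 0.27 = -43.95
Imag = -4.8*0.1 + 9.1*2.7 = -0.48 + 24.57 = 24.09

-43.9500 + 24.0900i


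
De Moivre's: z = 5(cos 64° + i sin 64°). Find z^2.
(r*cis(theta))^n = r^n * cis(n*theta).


r^2 = 5^2 = 25
n*theta = 2*64° = 128° = 128° (mod 360)
a = 25*cos(128°) = -15.3915
b = 25*sin(128°) = 19.7003

25 cis(128°) = -15.3915 + 19.7003i


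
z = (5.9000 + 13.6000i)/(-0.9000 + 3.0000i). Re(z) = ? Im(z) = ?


Multiply by conjugate: (5.9000 + 13.6000i)(-0.9000 - 3.0000i) / ((-0.9)^2 + 3^2)
Numerator real = 5.9*(-0.9) + 13.6*3 = 35.49
Numerator imag = 13.6*(-0.9) - 5.9*3 = -29.94
Denominator = 9.81
Re(z) = 35.49/9.81 = 3.6177
Im(z) = -29.94/9.81 = -3.0520

Re(z) = 3.6177, Im(z) = -3.0520


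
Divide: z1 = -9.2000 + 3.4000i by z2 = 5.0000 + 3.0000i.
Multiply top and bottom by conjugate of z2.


Conjugate of z2 = 5.0000 - 3.0000i
Numerator: (-9.2000 + 3.4000i)(5.0000 - 3.0000i) = -35.8000 + 44.6000i
Denominator: 5^2 + 3^2 = 34
Result = (-35.8000 + 44.6000i)/34

-1.0529 + 1.3118i


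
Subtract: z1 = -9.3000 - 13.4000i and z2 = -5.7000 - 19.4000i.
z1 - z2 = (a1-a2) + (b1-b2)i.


Real: -9.3 + 5.7 = -3.6
Imag: -13.4 + 19.4 = 6

-3.6000 + 6.0000i


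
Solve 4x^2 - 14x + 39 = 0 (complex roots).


disc = (-14)^2 - 4*4*39 = 196 - 624 = -428
sqrt(|disc|) = sqrt(428) = 20.6882
Real part = 14/(2*4) = 1.7500
Imag part = 20.6882/(2*4) = 2.5860

1.7500 ± 2.5860i


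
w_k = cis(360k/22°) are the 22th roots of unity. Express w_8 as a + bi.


Angle = 360*8/22 = 130.9091°
a = cos(130.9091°) = -0.6549
b = sin(130.9091°) = 0.7557

-0.6549 + 0.7557i


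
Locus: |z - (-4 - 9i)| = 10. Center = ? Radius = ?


|z - z0| = r is a circle with center z0 and radius r.
Center = (-4, -9), radius = 10

Circle with center (-4, -9) and radius 10


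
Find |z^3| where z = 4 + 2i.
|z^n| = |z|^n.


|z| = sqrt(16+4) = sqrt(20) = 4.4721
|z^3| = |z|^3 = (sqrt(20))^3 = 20*sqrt(20)

|z^3| = 20*sqrt(20) ≈ 89.4427


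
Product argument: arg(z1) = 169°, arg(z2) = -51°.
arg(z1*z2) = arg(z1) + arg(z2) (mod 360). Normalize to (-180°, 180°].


arg(z1*z2) = 169° - 51° = 118°
Normalized to (-180°, 180°]: 118°

118°


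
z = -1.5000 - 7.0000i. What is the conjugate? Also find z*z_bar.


z_bar = -1.5000 + 7.0000i
z*z_bar = (-1.5)^2 + (-7)^2 = 2.25 + 49 = 51.25

z_bar = -1.5000 + 7.0000i, z*z_bar = 51.25


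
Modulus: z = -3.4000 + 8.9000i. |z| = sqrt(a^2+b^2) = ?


|z| = sqrt((-3.4)^2 + 8.9^2) = sqrt(11.56 + 79.21) = sqrt(90.77) = 9.5273

|z| = 9.5273


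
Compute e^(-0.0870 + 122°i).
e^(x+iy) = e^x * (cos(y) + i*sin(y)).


e^-0.0870 = 0.9167
cos(122°) = -0.5299
sin(122°) = 0.848
Real = 0.9167*(-0.5299) = -0.4858
Imag = 0.9167*0.848 = 0.7774

-0.4858 + 0.7774i


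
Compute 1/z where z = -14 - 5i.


|z|^2 = 196+25 = 221
1/z = (-14 + 5i)/221

1/z = -0.0633 + 0.0226i


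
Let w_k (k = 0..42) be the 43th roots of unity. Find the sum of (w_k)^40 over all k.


The roots are w_k = w^k with w = e^(2*pi*i/43), and (w^k)^40 = (w^40)^k.
So S = 1 + u + u^2 + ... + u^(42) with u = w^40.
40 = 0*43 + 40, so 40 is not a multiple of 43: u = w^40 ≠ 1 (w is a primitive 43th root), while u^43 = (w^43)^40 = 1.
Geometric series: S = (1 - u^43)/(1 - u) = (1 - 1)/(1 - u) = 0

S = 0


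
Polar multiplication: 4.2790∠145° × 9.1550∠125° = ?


r = 4.2790 * 9.1550 = 39.1742
theta = 145° + 125° = 270° = 270° (mod 360)

39.1742 cis(270°)


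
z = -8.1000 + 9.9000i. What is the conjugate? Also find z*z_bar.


z_bar = -8.1000 - 9.9000i
z*z_bar = (-8.1)^2 + 9.9^2 = 65.61 + 98.01 = 163.62

z_bar = -8.1000 - 9.9000i, z*z_bar = 163.62


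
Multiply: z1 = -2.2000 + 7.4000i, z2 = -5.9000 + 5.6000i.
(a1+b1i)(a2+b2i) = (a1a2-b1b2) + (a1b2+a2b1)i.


Real = -2.2*(-5.9) - 7.4*5.6 = 12.98 - 41.44 = -28.46
Imag = -2.2*5.6 - (5.9)*7.4 = -12.32 - (43.66) = -55.98

-28.4600 - 55.9800i


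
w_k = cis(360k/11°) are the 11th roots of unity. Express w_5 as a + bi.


Angle = 360*5/11 = 163.6364°
a = cos(163.6364°) = -0.9595
b = sin(163.6364°) = 0.2817

-0.9595 + 0.2817i


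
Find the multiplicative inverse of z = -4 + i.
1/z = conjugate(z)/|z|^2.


|z|^2 = 16+1 = 17
1/z = (-4 - 1i)/17

1/z = -0.2353 - 0.0588i


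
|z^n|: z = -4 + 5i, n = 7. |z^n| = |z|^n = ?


|z| = sqrt(16+25) = sqrt(41) = 6.4031
|z^7| = |z|^7 = (sqrt(41))^7 = 41^3 * sqrt(41) = 68921*sqrt(41)

|z^7| = 68921*sqrt(41) ≈ 441309.7256


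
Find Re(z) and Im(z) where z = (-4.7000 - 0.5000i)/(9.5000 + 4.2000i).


Multiply by conjugate: (-4.7000 - 0.5000i)(9.5000 - 4.2000i) / (9.5^2 + 4.2^2)
Numerator real = -4.7*9.5 - (0.5)*4.2 = -46.75
Numerator imag = -0.5*9.5 - (-4.7)*4.2 = 14.99
Denominator = 107.89
Re(z) = -46.75/107.89 = -0.4333
Im(z) = 14.99/107.89 = 0.1389

Re(z) = -0.4333, Im(z) = 0.1389


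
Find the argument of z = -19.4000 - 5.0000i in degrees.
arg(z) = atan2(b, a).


Re = -19.4, Im = -5
arg = atan2(-5, -19.4) = -165.5476 degrees

arg(z) = -165.5476 degrees


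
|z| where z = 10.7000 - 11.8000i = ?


|z| = sqrt(10.7^2 + (-11.8)^2) = sqrt(114.49 + 139.24) = sqrt(253.73) = 15.9289

|z| = 15.9289


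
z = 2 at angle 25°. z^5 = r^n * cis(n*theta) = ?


r^5 = 2^5 = 32
n*theta = 5*25° = 125° = 125° (mod 360)
a = 32*cos(125°) = -18.3544
b = 32*sin(125°) = 26.2129

32 cis(125°) = -18.3544 + 26.2129i


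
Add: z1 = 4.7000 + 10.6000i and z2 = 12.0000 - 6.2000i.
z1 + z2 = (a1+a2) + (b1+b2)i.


Real: 4.7 + 12 = 16.7
Imag: 10.6 - 6.2 = 4.4

16.7000 + 4.4000i


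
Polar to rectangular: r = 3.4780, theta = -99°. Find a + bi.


a = 3.4780*cos(-99°) = 3.4780*(-0.15643) = -0.5441
b = 3.4780*sin(-99°) = 3.4780*(-0.9877) = -3.4352

-0.5441 - 3.4352i


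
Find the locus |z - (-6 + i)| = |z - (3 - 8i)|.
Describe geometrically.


Equal distances means the locus is the perpendicular bisector of z1 and z2.
Midpoint = ((-6+3)/2, (1+(-8))/2) = (-1.5000, -3.5000)

Perpendicular bisector through (-1.5000, -3.5000)


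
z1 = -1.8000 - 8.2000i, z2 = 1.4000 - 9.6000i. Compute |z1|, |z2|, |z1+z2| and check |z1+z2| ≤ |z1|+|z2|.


|z1| = sqrt((-1.8)^2 + (-8.2)^2) = sqrt(70.48) = 8.3952
|z2| = sqrt(1.4^2 + (-9.6)^2) = sqrt(94.12) = 9.7015
z1+z2 = -0.4000 - 17.8000i
|z1+z2| = sqrt(317) = 17.8045
|z1|+|z2| = 8.3952 + 9.7015 = 18.0967

|z1+z2| = 17.8045 ≤ |z1|+|z2| = 18.0967 (verified)


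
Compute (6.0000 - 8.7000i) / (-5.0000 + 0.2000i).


Conjugate of z2 = -5.0000 - 0.2000i
Numerator: (6.0000 - 8.7000i)(-5.0000 - 0.2000i) = -31.7400 + 42.3000i
Denominator: (-5)^2 + 0.2^2 = 25.04
Result = (-31.7400 + 42.3000i)/25.04

-1.2676 + 1.6893i


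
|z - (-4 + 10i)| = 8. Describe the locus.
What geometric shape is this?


|z - z0| = r is a circle with center z0 and radius r.
Center = (-4, 10), radius = 8

Circle with center (-4, 10) and radius 8


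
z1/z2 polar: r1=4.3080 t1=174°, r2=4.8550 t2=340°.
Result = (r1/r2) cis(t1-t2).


r = 4.3080 / 4.8550 = 0.8873
theta = 174° - 340° = -166° = 194° (mod 360)

0.8873 cis(194°)


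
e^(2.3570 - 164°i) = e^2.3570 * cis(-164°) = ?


e^2.3570 = 10.5592
cos(-164°) = -0.961262
sin(-164°) = -0.27564
Real = 10.5592*(-0.961262) = -10.1502
Imag = 10.5592*(-0.27564) = -2.9105

-10.1502 - 2.9105i


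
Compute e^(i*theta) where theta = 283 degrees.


cos(283°) = 0.2250
sin(283°) = -0.9744

e^(i*283°) = 0.2250 - 0.9744i


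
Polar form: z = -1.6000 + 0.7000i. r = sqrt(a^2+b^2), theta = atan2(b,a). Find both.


r = sqrt(2.56+0.49) = sqrt(3.05) = 1.7464
theta = atan2(0.7, -1.6) = 156.3706 degrees

r = 1.7464, theta = 156.3706 degrees


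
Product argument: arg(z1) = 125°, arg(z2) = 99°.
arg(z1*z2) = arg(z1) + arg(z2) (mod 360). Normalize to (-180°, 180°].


arg(z1*z2) = 125° + 99° = 224°
Normalized to (-180°, 180°]: -136°

-136°


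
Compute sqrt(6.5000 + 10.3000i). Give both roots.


|z| = sqrt(42.25+106.09) = 12.1795
sqrt((|z|+a)/2) = sqrt((12.1795+6.5)/2) = sqrt(9.3397) = 3.0561
sqrt((|z|-a)/2) = sqrt((12.1795-6.5)/2) = sqrt(2.8397) = 1.6852

±(3.0561 + 1.6852i) i.e. 3.0561 + 1.6852i and -3.0561 - 1.6852i


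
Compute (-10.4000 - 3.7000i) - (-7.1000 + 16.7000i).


Real: -10.4 + 7.1 = -3.3
Imag: -3.7 - 16.7 = -20.4

-3.3000 - 20.4000i


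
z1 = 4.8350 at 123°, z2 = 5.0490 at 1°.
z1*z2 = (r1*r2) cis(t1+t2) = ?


r = 4.8350 * 5.0490 = 24.4119
theta = 123° + 1° = 124° = 124° (mod 360)

24.4119 cis(124°)


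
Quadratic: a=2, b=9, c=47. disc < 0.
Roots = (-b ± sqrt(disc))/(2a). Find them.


disc = 9^2 - 4*2*47 = 81 - 376 = -295
sqrt(|disc|) = sqrt(295) = 17.1756
Real part = -9/(2*2) = -2.2500
Imag part = 17.1756/(2*2) = 4.2939

-2.2500 ± 4.2939i


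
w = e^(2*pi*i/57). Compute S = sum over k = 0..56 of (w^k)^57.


The roots are w_k = w^k with w = e^(2*pi*i/57), and (w^k)^57 = (w^57)^k.
So S = 1 + u + u^2 + ... + u^(56) with u = w^57.
57 = 1*57 + 0, so 57 is a multiple of 57 and u = (w^57)^1 = 1.
Every one of the 57 terms equals 1: S = 57

S = 57


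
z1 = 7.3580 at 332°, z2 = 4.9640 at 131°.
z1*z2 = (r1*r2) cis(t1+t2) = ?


r = 7.3580 * 4.9640 = 36.5251
theta = 332° + 131° = 463° = 103° (mod 360)

36.5251 cis(103°)


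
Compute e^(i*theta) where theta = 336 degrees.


cos(336°) = 0.9135
sin(336°) = -0.4067

e^(i*336°) = 0.9135 - 0.4067i


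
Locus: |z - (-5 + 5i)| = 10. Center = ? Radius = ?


|z - z0| = r is a circle with center z0 and radius r.
Center = (-5, 5), radius = 10

Circle with center (-5, 5) and radius 10


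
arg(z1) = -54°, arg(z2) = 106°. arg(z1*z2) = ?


arg(z1*z2) = -54° + 106° = 52°
Normalized to (-180°, 180°]: 52°

52°


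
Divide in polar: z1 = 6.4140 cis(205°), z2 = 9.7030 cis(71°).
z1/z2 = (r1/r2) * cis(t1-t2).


r = 6.4140 / 9.7030 = 0.6610
theta = 205° - 71° = 134° = 134° (mod 360)

0.6610 cis(134°)


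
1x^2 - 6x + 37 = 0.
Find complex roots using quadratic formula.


disc = (-6)^2 - 4*1*37 = 36 - 148 = -112
sqrt(|disc|) = sqrt(112) = 10.5830
Real part = 6/(2*1) = 3.0000
Imag part = 10.5830/(2*1) = 5.2915

3.0000 ± 5.2915i


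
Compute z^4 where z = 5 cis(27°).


r^4 = 5^4 = 625
n*theta = 4*27° = 108° = 108° (mod 360)
a = 625*cos(108°) = -193.1356
b = 625*sin(108°) = 594.4103

625 cis(108°) = -193.1356 + 594.4103i


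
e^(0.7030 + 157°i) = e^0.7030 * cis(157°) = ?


e^0.7030 = 2.0198
cos(157°) = -0.9205
sin(157°) = 0.39073
Real = 2.0198*(-0.9205) = -1.8592
Imag = 2.0198*0.39073 = 0.7892

-1.8592 + 0.7892i


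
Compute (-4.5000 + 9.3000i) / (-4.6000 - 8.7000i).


Conjugate of z2 = -4.6000 + 8.7000i
Numerator: (-4.5000 + 9.3000i)(-4.6000 + 8.7000i) = -60.2100 - 81.9300i
Denominator: (-4.6)^2 + (-8.7)^2 = 96.85
Result = (-60.2100 - 81.9300i)/96.85

-0.6217 - 0.8459i


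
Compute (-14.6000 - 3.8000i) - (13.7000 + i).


Real: -14.6 - 13.7 = -28.3
Imag: -3.8 - 1 = -4.8

-28.3000 - 4.8000i


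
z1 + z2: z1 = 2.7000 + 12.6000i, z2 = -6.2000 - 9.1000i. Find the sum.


Real: 2.7 - 6.2 = -3.5
Imag: 12.6 - 9.1 = 3.5

-3.5000 + 3.5000i


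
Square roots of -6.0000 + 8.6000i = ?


|z| = sqrt(36+73.96) = 10.4862
sqrt((|z|+a)/2) = sqrt((10.4862+(-6))/2) = sqrt(2.2431) = 1.4977
sqrt((|z|-a)/2) = sqrt((10.4862-(-6))/2) = sqrt(8.2431) = 2.8711

±(1.4977 + 2.8711i) i.e. 1.4977 + 2.8711i and -1.4977 - 2.8711i


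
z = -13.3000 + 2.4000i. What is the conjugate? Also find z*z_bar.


z_bar = -13.3000 - 2.4000i
z*z_bar = (-13.3)^2 + 2.4^2 = 176.89 + 5.76 = 182.65

z_bar = -13.3000 - 2.4000i, z*z_bar = 182.65


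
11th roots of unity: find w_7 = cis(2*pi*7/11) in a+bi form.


Angle = 360*7/11 = 229.0909°
a = cos(229.0909°) = -0.6549
b = sin(229.0909°) = -0.7557

-0.6549 - 0.7557i


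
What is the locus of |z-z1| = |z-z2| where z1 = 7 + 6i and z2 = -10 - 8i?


Equal distances means the locus is the perpendicular bisector of z1 and z2.
Midpoint = ((7+(-10))/2, (6+(-8))/2) = (-1.5000, -1.0000)

Perpendicular bisector through (-1.5000, -1.0000)


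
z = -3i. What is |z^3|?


|z| = sqrt(0+9) = sqrt(9) = 3
|z^3| = |z|^3 = 3^3 = 27

|z^3| = 27


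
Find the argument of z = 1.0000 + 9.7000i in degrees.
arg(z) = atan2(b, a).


Re = 1, Im = 9.7
arg = atan2(9.7, 1) = 84.1140 degrees

arg(z) = 84.1140 degrees


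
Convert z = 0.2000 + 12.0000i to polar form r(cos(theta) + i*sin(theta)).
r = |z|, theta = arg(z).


r = sqrt(0.04+144) = sqrt(144.04) = 12.0017
theta = atan2(12, 0.2) = 89.0452 degrees

r = 12.0017, theta = 89.0452 degrees


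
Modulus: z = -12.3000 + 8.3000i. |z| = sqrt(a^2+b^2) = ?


|z| = sqrt((-12.3)^2 + 8.3^2) = sqrt(151.29 + 68.89) = sqrt(220.18) = 14.8385

|z| = 14.8385


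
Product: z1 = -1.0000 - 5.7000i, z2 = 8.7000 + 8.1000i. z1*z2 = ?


Real = -1*8.7 - (-5.7)*8.1 = -8.7 - (-46.17) = 37.47
Imag = -1*8.1 + 8.7*(-5.7) = -8.1 - (49.59) = -57.69

37.4700 - 57.6900i


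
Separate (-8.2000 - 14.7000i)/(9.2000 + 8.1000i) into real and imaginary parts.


Multiply by conjugate: (-8.2000 - 14.7000i)(9.2000 - 8.1000i) / (9.2^2 + 8.1^2)
Numerator real = -8.2*9.2 - (14.7)*8.1 = -194.51
Numerator imag = -14.7*9.2 - (-8.2)*8.1 = -68.82
Denominator = 150.25
Re(z) = -194.51/150.25 = -1.2946
Im(z) = -68.82/150.25 = -0.4580

Re(z) = -1.2946, Im(z) = -0.4580


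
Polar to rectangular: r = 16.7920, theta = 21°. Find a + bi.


a = 16.7920*cos(21°) = 16.7920*0.93358 = 15.6767
b = 16.7920*sin(21°) = 16.7920*0.35837 = 6.0177

15.6767 + 6.0177i


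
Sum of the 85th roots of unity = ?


The sum of all 85th roots of unity is 0.
Geometric series: (1 - w^85)/(1 - w) = (1-1)/(1-w) = 0 since w^85 = 1, w ≠ 1.
Alternatively: coefficient of z^84 in z^85 - 1 is 0.

0


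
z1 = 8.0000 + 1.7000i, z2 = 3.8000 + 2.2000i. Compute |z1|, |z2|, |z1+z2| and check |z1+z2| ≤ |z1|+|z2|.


|z1| = sqrt(8^2 + 1.7^2) = sqrt(66.89) = 8.1786
|z2| = sqrt(3.8^2 + 2.2^2) = sqrt(19.28) = 4.3909
z1+z2 = 11.8000 + 3.9000i
|z1+z2| = sqrt(154.45) = 12.4278
|z1|+|z2| = 8.1786 + 4.3909 = 12.5695

|z1+z2| = 12.4278 ≤ |z1|+|z2| = 12.5695 (verified)


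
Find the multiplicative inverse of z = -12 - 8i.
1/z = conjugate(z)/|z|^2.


|z|^2 = 144+64 = 208
1/z = (-12 + 8i)/208

1/z = -0.0577 + 0.0385i


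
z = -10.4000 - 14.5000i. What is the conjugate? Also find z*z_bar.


z_bar = -10.4000 + 14.5000i
z*z_bar = (-10.4)^2 + (-14.5)^2 = 108.16 + 210.25 = 318.41

z_bar = -10.4000 + 14.5000i, z*z_bar = 318.41


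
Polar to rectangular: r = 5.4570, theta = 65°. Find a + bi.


a = 5.4570*cos(65°) = 5.4570*0.42262 = 2.3062
b = 5.4570*sin(65°) = 5.4570*0.9063 = 4.9457

2.3062 + 4.9457i


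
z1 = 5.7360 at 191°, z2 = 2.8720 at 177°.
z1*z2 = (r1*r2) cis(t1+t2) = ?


r = 5.7360 * 2.8720 = 16.4738
theta = 191° + 177° = 368° = 8° (mod 360)

16.4738 cis(8°)


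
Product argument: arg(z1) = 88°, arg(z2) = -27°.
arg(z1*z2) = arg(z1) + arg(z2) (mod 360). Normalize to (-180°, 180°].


arg(z1*z2) = 88° - 27° = 61°
Normalized to (-180°, 180°]: 61°

61°


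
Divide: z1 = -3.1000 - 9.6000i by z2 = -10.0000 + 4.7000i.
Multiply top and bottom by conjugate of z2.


Conjugate of z2 = -10.0000 - 4.7000i
Numerator: (-3.1000 - 9.6000i)(-10.0000 - 4.7000i) = -14.1200 + 110.5700i
Denominator: (-10)^2 + 4.7^2 = 122.09
Result = (-14.1200 + 110.5700i)/122.09

-0.1157 + 0.9056i


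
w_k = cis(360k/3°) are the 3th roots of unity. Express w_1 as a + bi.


Angle = 360*1/3 = 120°
a = cos(120°) = -0.5000
b = sin(120°) = 0.8660

-0.5000 + 0.8660i


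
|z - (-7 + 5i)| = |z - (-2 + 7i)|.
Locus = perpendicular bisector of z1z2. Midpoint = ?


Equal distances means the locus is the perpendicular bisector of z1 and z2.
Midpoint = ((-7+(-2))/2, (5+7)/2) = (-4.5000, 6.0000)

Perpendicular bisector through (-4.5000, 6.0000)


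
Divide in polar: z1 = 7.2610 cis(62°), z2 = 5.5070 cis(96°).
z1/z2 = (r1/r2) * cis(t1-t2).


r = 7.2610 / 5.5070 = 1.3185
theta = 62° - 96° = -34° = 326° (mod 360)

1.3185 cis(326°)


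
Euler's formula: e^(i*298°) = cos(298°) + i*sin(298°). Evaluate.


cos(298°) = 0.4695
sin(298°) = -0.8829

e^(i*298°) = 0.4695 - 0.8829i


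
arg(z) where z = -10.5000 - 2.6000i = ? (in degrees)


Re = -10.5, Im = -2.6
arg = atan2(-2.6, -10.5) = -166.0922 degrees

arg(z) = -166.0922 degrees


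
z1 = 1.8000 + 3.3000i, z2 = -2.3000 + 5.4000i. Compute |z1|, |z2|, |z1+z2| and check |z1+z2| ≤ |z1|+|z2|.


|z1| = sqrt(1.8^2 + 3.3^2) = sqrt(14.13) = 3.7590
|z2| = sqrt((-2.3)^2 + 5.4^2) = sqrt(34.45) = 5.8694
z1+z2 = -0.5000 + 8.7000i
|z1+z2| = sqrt(75.94) = 8.7144
|z1|+|z2| = 3.7590 + 5.8694 = 9.6284

|z1+z2| = 8.7144 ≤ |z1|+|z2| = 9.6284 (verified)


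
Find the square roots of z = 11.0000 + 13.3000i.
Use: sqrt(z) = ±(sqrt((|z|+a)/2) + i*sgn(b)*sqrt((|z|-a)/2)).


|z| = sqrt(121+176.89) = 17.2595
sqrt((|z|+a)/2) = sqrt((17.2595+11)/2) = sqrt(14.1297) = 3.7590
sqrt((|z|-a)/2) = sqrt((17.2595-11)/2) = sqrt(3.1297) = 1.7691

±(3.7590 + 1.7691i) i.e. 3.7590 + 1.7691i and -3.7590 - 1.7691i


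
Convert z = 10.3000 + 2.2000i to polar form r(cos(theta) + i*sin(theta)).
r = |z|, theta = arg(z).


r = sqrt(106.09+4.84) = sqrt(110.93) = 10.5323
theta = atan2(2.2, 10.3) = 12.0568 degrees

r = 10.5323, theta = 12.0568 degrees


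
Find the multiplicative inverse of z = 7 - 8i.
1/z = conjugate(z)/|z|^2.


|z|^2 = 49+64 = 113
1/z = (7 + 8i)/113

1/z = 0.0619 + 0.0708i


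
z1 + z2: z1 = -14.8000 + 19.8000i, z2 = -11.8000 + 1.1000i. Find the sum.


Real: -14.8 - 11.8 = -26.6
Imag: 19.8 + 1.1 = 20.9

-26.6000 + 20.9000i


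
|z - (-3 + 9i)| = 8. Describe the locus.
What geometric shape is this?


|z - z0| = r is a circle with center z0 and radius r.
Center = (-3, 9), radius = 8

Circle with center (-3, 9) and radius 8


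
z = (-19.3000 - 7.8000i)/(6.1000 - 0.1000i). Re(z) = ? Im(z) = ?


Multiply by conjugate: (-19.3000 - 7.8000i)(6.1000 + 0.1000i) / (6.1^2 + (-0.1)^2)
Numerator real = -19.3*6.1 - (7.8)*(-0.1) = -116.95
Numerator imag = -7.8*6.1 - (-19.3)*(-0.1) = -49.51
Denominator = 37.22
Re(z) = -116.95/37.22 = -3.1421
Im(z) = -49.51/37.22 = -1.3302

Re(z) = -3.1421, Im(z) = -1.3302


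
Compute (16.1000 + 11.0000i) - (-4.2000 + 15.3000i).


Real: 16.1 + 4.2 = 20.3
Imag: 11 - 15.3 = -4.3

20.3000 - 4.3000i


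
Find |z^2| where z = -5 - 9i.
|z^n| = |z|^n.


|z| = sqrt(25+81) = sqrt(106) = 10.2956
|z^2| = |z|^2 = (sqrt(106))^2 = 106

|z^2| = 106


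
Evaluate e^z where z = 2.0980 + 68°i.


e^2.0980 = 8.1499
cos(68°) = 0.3746
sin(68°) = 0.92718
Real = 8.1499*0.3746 = 3.0530
Imag = 8.1499*0.92718 = 7.5564

3.0530 + 7.5564i
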